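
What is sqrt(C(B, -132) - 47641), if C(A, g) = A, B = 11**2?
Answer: 12*I*sqrt(330) ≈ 217.99*I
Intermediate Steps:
B = 121
sqrt(C(B, -132) - 47641) = sqrt(121 - 47641) = sqrt(-47520) = 12*I*sqrt(330)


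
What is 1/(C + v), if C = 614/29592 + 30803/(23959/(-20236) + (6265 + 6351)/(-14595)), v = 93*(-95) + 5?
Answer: -8951269002876/213646043295218873 ≈ -4.1898e-5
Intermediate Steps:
v = -8830 (v = -8835 + 5 = -8830)
C = -134606337999823793/8951269002876 (C = 614*(1/29592) + 30803/(23959*(-1/20236) + 12616*(-1/14595)) = 307/14796 + 30803/(-23959/20236 - 12616/14595) = 307/14796 + 30803/(-604978981/295344420) = 307/14796 + 30803*(-295344420/604978981) = 307/14796 - 9097494169260/604978981 = -134606337999823793/8951269002876 ≈ -15038.)
1/(C + v) = 1/(-134606337999823793/8951269002876 - 8830) = 1/(-213646043295218873/8951269002876) = -8951269002876/213646043295218873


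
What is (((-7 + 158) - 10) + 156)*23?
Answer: 6831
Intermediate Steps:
(((-7 + 158) - 10) + 156)*23 = ((151 - 10) + 156)*23 = (141 + 156)*23 = 297*23 = 6831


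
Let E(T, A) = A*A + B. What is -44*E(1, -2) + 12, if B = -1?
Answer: -120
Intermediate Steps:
E(T, A) = -1 + A² (E(T, A) = A*A - 1 = A² - 1 = -1 + A²)
-44*E(1, -2) + 12 = -44*(-1 + (-2)²) + 12 = -44*(-1 + 4) + 12 = -44*3 + 12 = -132 + 12 = -120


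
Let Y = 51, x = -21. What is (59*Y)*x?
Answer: -63189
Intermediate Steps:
(59*Y)*x = (59*51)*(-21) = 3009*(-21) = -63189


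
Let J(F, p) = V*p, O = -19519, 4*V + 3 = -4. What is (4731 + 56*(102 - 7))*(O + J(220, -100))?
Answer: -194426544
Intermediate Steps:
V = -7/4 (V = -¾ + (¼)*(-4) = -¾ - 1 = -7/4 ≈ -1.7500)
J(F, p) = -7*p/4
(4731 + 56*(102 - 7))*(O + J(220, -100)) = (4731 + 56*(102 - 7))*(-19519 - 7/4*(-100)) = (4731 + 56*95)*(-19519 + 175) = (4731 + 5320)*(-19344) = 10051*(-19344) = -194426544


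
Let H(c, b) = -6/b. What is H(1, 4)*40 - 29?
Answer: -89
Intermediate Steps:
H(1, 4)*40 - 29 = -6/4*40 - 29 = -6*¼*40 - 29 = -3/2*40 - 29 = -60 - 29 = -89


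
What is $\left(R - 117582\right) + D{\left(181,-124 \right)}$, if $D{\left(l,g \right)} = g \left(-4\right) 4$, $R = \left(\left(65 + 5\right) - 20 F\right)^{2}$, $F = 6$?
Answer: $-113098$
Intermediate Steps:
$R = 2500$ ($R = \left(\left(65 + 5\right) - 120\right)^{2} = \left(70 - 120\right)^{2} = \left(-50\right)^{2} = 2500$)
$D{\left(l,g \right)} = - 16 g$ ($D{\left(l,g \right)} = - 4 g 4 = - 16 g$)
$\left(R - 117582\right) + D{\left(181,-124 \right)} = \left(2500 - 117582\right) - -1984 = -115082 + 1984 = -113098$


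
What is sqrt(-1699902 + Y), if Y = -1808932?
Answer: I*sqrt(3508834) ≈ 1873.2*I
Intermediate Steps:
sqrt(-1699902 + Y) = sqrt(-1699902 - 1808932) = sqrt(-3508834) = I*sqrt(3508834)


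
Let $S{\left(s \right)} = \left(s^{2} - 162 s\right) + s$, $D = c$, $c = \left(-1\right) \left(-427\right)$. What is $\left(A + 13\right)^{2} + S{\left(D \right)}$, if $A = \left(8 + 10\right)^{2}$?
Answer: $227151$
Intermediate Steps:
$A = 324$ ($A = 18^{2} = 324$)
$c = 427$
$D = 427$
$S{\left(s \right)} = s^{2} - 161 s$
$\left(A + 13\right)^{2} + S{\left(D \right)} = \left(324 + 13\right)^{2} + 427 \left(-161 + 427\right) = 337^{2} + 427 \cdot 266 = 113569 + 113582 = 227151$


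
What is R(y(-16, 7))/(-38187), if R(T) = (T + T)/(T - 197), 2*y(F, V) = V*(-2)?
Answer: -7/3895074 ≈ -1.7971e-6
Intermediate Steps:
y(F, V) = -V (y(F, V) = (V*(-2))/2 = (-2*V)/2 = -V)
R(T) = 2*T/(-197 + T) (R(T) = (2*T)/(-197 + T) = 2*T/(-197 + T))
R(y(-16, 7))/(-38187) = (2*(-1*7)/(-197 - 1*7))/(-38187) = (2*(-7)/(-197 - 7))*(-1/38187) = (2*(-7)/(-204))*(-1/38187) = (2*(-7)*(-1/204))*(-1/38187) = (7/102)*(-1/38187) = -7/3895074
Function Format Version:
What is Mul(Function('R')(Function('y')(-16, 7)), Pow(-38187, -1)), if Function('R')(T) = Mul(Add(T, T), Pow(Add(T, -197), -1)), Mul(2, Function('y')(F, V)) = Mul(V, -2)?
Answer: Rational(-7, 3895074) ≈ -1.7971e-6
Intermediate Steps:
Function('y')(F, V) = Mul(-1, V) (Function('y')(F, V) = Mul(Rational(1, 2), Mul(V, -2)) = Mul(Rational(1, 2), Mul(-2, V)) = Mul(-1, V))
Function('R')(T) = Mul(2, T, Pow(Add(-197, T), -1)) (Function('R')(T) = Mul(Mul(2, T), Pow(Add(-197, T), -1)) = Mul(2, T, Pow(Add(-197, T), -1)))
Mul(Function('R')(Function('y')(-16, 7)), Pow(-38187, -1)) = Mul(Mul(2, Mul(-1, 7), Pow(Add(-197, Mul(-1, 7)), -1)), Pow(-38187, -1)) = Mul(Mul(2, -7, Pow(Add(-197, -7), -1)), Rational(-1, 38187)) = Mul(Mul(2, -7, Pow(-204, -1)), Rational(-1, 38187)) = Mul(Mul(2, -7, Rational(-1, 204)), Rational(-1, 38187)) = Mul(Rational(7, 102), Rational(-1, 38187)) = Rational(-7, 3895074)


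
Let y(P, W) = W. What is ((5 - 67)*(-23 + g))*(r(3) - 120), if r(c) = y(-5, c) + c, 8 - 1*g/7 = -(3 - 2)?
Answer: 282720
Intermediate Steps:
g = 63 (g = 56 - (-7)*(3 - 2) = 56 - (-7) = 56 - 7*(-1) = 56 + 7 = 63)
r(c) = 2*c (r(c) = c + c = 2*c)
((5 - 67)*(-23 + g))*(r(3) - 120) = ((5 - 67)*(-23 + 63))*(2*3 - 120) = (-62*40)*(6 - 120) = -2480*(-114) = 282720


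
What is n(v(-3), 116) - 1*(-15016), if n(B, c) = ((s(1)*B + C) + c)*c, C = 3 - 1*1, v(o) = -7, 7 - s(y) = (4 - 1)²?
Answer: 30328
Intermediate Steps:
s(y) = -2 (s(y) = 7 - (4 - 1)² = 7 - 1*3² = 7 - 1*9 = 7 - 9 = -2)
C = 2 (C = 3 - 1 = 2)
n(B, c) = c*(2 + c - 2*B) (n(B, c) = ((-2*B + 2) + c)*c = ((2 - 2*B) + c)*c = (2 + c - 2*B)*c = c*(2 + c - 2*B))
n(v(-3), 116) - 1*(-15016) = 116*(2 + 116 - 2*(-7)) - 1*(-15016) = 116*(2 + 116 + 14) + 15016 = 116*132 + 15016 = 15312 + 15016 = 30328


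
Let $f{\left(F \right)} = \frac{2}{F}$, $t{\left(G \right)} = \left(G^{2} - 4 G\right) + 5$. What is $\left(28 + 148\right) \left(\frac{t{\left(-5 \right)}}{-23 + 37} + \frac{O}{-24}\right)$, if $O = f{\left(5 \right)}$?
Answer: $\frac{65692}{105} \approx 625.64$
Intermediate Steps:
$t{\left(G \right)} = 5 + G^{2} - 4 G$
$O = \frac{2}{5} \approx 0.4$
$\left(28 + 148\right) \left(\frac{t{\left(-5 \right)}}{-23 + 37} + \frac{O}{-24}\right) = \left(28 + 148\right) \left(\frac{5 + \left(-5\right)^{2} - -20}{-23 + 37} + \frac{2}{5 \left(-24\right)}\right) = 176 \left(\frac{5 + 25 + 20}{14} + \frac{2}{5} \left(- \frac{1}{24}\right)\right) = 176 \left(50 \cdot \frac{1}{14} - \frac{1}{60}\right) = 176 \left(\frac{25}{7} - \frac{1}{60}\right) = 176 \cdot \frac{1493}{420} = \frac{65692}{105}$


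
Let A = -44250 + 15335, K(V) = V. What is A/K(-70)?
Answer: 5783/14 ≈ 413.07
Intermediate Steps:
A = -28915
A/K(-70) = -28915/(-70) = -28915*(-1/70) = 5783/14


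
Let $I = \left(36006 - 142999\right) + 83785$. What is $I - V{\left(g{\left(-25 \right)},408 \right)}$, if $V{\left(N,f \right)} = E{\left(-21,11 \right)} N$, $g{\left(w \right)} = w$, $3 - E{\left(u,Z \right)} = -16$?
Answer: $-22733$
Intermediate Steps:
$E{\left(u,Z \right)} = 19$ ($E{\left(u,Z \right)} = 3 - -16 = 3 + 16 = 19$)
$V{\left(N,f \right)} = 19 N$
$I = -23208$ ($I = -106993 + 83785 = -23208$)
$I - V{\left(g{\left(-25 \right)},408 \right)} = -23208 - 19 \left(-25\right) = -23208 - -475 = -23208 + 475 = -22733$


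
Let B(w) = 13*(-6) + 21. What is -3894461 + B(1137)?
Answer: -3894518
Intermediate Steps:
B(w) = -57 (B(w) = -78 + 21 = -57)
-3894461 + B(1137) = -3894461 - 57 = -3894518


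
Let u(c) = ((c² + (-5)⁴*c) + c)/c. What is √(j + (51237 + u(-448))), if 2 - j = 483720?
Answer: I*√432303 ≈ 657.5*I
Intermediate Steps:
j = -483718 (j = 2 - 1*483720 = 2 - 483720 = -483718)
u(c) = (c² + 626*c)/c (u(c) = ((c² + 625*c) + c)/c = (c² + 626*c)/c)
√(j + (51237 + u(-448))) = √(-483718 + (51237 + (626 - 448))) = √(-483718 + (51237 + 178)) = √(-483718 + 51415) = √(-432303) = I*√432303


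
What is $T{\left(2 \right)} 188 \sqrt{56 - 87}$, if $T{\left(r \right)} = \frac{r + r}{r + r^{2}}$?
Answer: $\frac{376 i \sqrt{31}}{3} \approx 697.83 i$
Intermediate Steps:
$T{\left(r \right)} = \frac{2 r}{r + r^{2}}$
$T{\left(2 \right)} 188 \sqrt{56 - 87} = \frac{2}{1 + 2} \cdot 188 \sqrt{56 - 87} = \frac{2}{3} \cdot 188 \sqrt{-31} = 2 \cdot \frac{1}{3} \cdot 188 i \sqrt{31} = \frac{2}{3} \cdot 188 i \sqrt{31} = \frac{376 i \sqrt{31}}{3}$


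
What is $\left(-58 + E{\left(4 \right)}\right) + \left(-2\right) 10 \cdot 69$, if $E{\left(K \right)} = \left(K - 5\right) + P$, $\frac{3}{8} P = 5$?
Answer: $- \frac{4277}{3} \approx -1425.7$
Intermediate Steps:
$P = \frac{40}{3}$ ($P = \frac{8}{3} \cdot 5 = \frac{40}{3} \approx 13.333$)
$E{\left(K \right)} = \frac{25}{3} + K$ ($E{\left(K \right)} = \left(K - 5\right) + \frac{40}{3} = \left(-5 + K\right) + \frac{40}{3} = \frac{25}{3} + K$)
$\left(-58 + E{\left(4 \right)}\right) + \left(-2\right) 10 \cdot 69 = \left(-58 + \left(\frac{25}{3} + 4\right)\right) + \left(-2\right) 10 \cdot 69 = \left(-58 + \frac{37}{3}\right) - 1380 = - \frac{137}{3} - 1380 = - \frac{4277}{3}$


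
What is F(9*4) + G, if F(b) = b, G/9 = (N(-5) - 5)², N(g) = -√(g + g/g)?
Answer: 225 + 180*I ≈ 225.0 + 180.0*I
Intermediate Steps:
N(g) = -√(1 + g) (N(g) = -√(g + 1) = -√(1 + g))
G = 9*(-5 - 2*I)² (G = 9*(-√(1 - 5) - 5)² = 9*(-√(-4) - 5)² = 9*(-2*I - 5)² = 9*(-5 - 2*I)² ≈ 189.0 + 180.0*I)
F(9*4) + G = 9*4 + (189 + 180*I) = 36 + (189 + 180*I) = 225 + 180*I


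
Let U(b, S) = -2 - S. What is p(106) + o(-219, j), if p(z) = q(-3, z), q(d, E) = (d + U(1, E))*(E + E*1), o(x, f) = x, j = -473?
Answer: -23751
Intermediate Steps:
q(d, E) = 2*E*(-2 + d - E) (q(d, E) = (d + (-2 - E))*(E + E*1) = (-2 + d - E)*(E + E) = (-2 + d - E)*(2*E) = 2*E*(-2 + d - E))
p(z) = 2*z*(-5 - z) (p(z) = 2*z*(-2 - 3 - z) = 2*z*(-5 - z))
p(106) + o(-219, j) = -2*106*(5 + 106) - 219 = -2*106*111 - 219 = -23532 - 219 = -23751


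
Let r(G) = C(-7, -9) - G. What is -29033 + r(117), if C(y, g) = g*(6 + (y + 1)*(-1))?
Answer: -29258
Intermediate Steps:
C(y, g) = g*(5 - y) (C(y, g) = g*(6 + (1 + y)*(-1)) = g*(6 + (-1 - y)) = g*(5 - y))
r(G) = -108 - G (r(G) = -9*(5 - 1*(-7)) - G = -9*(5 + 7) - G = -9*12 - G = -108 - G)
-29033 + r(117) = -29033 + (-108 - 1*117) = -29033 + (-108 - 117) = -29033 - 225 = -29258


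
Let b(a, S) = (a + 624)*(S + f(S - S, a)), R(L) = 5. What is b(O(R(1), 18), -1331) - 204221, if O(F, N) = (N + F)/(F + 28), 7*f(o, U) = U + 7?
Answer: -1127121284/1089 ≈ -1.0350e+6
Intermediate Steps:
f(o, U) = 1 + U/7 (f(o, U) = (U + 7)/7 = (7 + U)/7 = 1 + U/7)
O(F, N) = (F + N)/(28 + F)
b(a, S) = (624 + a)*(1 + S + a/7) (b(a, S) = (a + 624)*(S + (1 + a/7)) = (624 + a)*(1 + S + a/7))
b(O(R(1), 18), -1331) - 204221 = (624 + 624*(-1331) + ((5 + 18)/(28 + 5))**2/7 + 631*((5 + 18)/(28 + 5))/7 - 1331*(5 + 18)/(28 + 5)) - 204221 = (624 - 830544 + (23/33)**2/7 + 631*(23/33)/7 - 1331*23/33) - 204221 = (624 - 830544 + ((1/33)*23)**2/7 + 631*((1/33)*23)/7 - 121*23/3) - 204221 = (624 - 830544 + (23/33)**2/7 + (631/7)*(23/33) - 1331*23/33) - 204221 = (624 - 830544 + (1/7)*(529/1089) + 14513/231 - 2783/3) - 204221 = (624 - 830544 + 529/7623 + 14513/231 - 2783/3) - 204221 = -904724615/1089 - 204221 = -1127121284/1089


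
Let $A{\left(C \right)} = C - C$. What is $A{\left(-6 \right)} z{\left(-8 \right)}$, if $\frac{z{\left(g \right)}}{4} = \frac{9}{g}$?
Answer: $0$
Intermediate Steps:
$A{\left(C \right)} = 0$
$z{\left(g \right)} = \frac{36}{g}$ ($z{\left(g \right)} = 4 \frac{9}{g} = \frac{36}{g}$)
$A{\left(-6 \right)} z{\left(-8 \right)} = 0 \frac{36}{-8} = 0 \cdot 36 \left(- \frac{1}{8}\right) = 0 \left(- \frac{9}{2}\right) = 0$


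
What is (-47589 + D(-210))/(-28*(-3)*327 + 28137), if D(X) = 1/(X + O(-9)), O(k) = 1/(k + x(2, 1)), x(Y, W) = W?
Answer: -79997117/93472005 ≈ -0.85584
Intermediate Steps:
O(k) = 1/(1 + k) (O(k) = 1/(k + 1) = 1/(1 + k))
D(X) = 1/(-⅛ + X) (D(X) = 1/(X + 1/(1 - 9)) = 1/(X + 1/(-8)) = 1/(X - ⅛) = 1/(-⅛ + X))
(-47589 + D(-210))/(-28*(-3)*327 + 28137) = (-47589 + 8/(-1 + 8*(-210)))/(-28*(-3)*327 + 28137) = (-47589 + 8/(-1 - 1680))/(84*327 + 28137) = (-47589 + 8/(-1681))/(27468 + 28137) = (-47589 + 8*(-1/1681))/55605 = (-47589 - 8/1681)*(1/55605) = -79997117/1681*1/55605 = -79997117/93472005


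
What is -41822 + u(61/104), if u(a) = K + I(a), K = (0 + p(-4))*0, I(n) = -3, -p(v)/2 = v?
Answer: -41825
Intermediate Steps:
p(v) = -2*v
K = 0 (K = (0 - 2*(-4))*0 = (0 + 8)*0 = 8*0 = 0)
u(a) = -3 (u(a) = 0 - 3 = -3)
-41822 + u(61/104) = -41822 - 3 = -41825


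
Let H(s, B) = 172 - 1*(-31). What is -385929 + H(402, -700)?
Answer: -385726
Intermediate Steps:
H(s, B) = 203 (H(s, B) = 172 + 31 = 203)
-385929 + H(402, -700) = -385929 + 203 = -385726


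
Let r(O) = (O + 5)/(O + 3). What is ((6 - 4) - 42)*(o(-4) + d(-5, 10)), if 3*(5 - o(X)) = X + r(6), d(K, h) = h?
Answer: -17200/27 ≈ -637.04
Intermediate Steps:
r(O) = (5 + O)/(3 + O)
o(X) = 124/27 - X/3 (o(X) = 5 - (X + (5 + 6)/(3 + 6))/3 = 5 - (X + 11/9)/3 = 5 - (11/9 + X)/3 = 5 + (-11/27 - X/3) = 124/27 - X/3)
((6 - 4) - 42)*(o(-4) + d(-5, 10)) = ((6 - 4) - 42)*((124/27 - 1/3*(-4)) + 10) = (2 - 42)*((124/27 + 4/3) + 10) = -40*(160/27 + 10) = -40*430/27 = -17200/27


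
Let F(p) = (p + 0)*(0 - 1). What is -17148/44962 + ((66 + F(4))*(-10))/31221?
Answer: -281627074/701879301 ≈ -0.40125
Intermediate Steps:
F(p) = -p (F(p) = p*(-1) = -p)
-17148/44962 + ((66 + F(4))*(-10))/31221 = -17148/44962 + ((66 - 1*4)*(-10))/31221 = -17148*1/44962 + ((66 - 4)*(-10))*(1/31221) = -8574/22481 + (62*(-10))*(1/31221) = -8574/22481 - 620*1/31221 = -8574/22481 - 620/31221 = -281627074/701879301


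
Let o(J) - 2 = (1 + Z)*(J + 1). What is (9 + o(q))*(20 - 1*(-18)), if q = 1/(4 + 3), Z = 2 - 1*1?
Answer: 3534/7 ≈ 504.86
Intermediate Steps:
Z = 1 (Z = 2 - 1 = 1)
q = 1/7 ≈ 0.14286
o(J) = 4 + 2*J (o(J) = 2 + (1 + 1)*(J + 1) = 2 + 2*(1 + J) = 2 + (2 + 2*J) = 4 + 2*J)
(9 + o(q))*(20 - 1*(-18)) = (9 + (4 + 2*(1/7)))*(20 - 1*(-18)) = (9 + (4 + 2/7))*(20 + 18) = (9 + 30/7)*38 = (93/7)*38 = 3534/7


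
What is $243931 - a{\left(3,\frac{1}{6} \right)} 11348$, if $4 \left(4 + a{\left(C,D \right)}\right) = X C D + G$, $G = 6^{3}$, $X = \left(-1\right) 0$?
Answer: $-323469$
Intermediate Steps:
$X = 0$
$G = 216$
$a{\left(C,D \right)} = 50$ ($a{\left(C,D \right)} = -4 + \frac{0 C D + 216}{4} = -4 + \frac{0 D + 216}{4} = -4 + \frac{0 + 216}{4} = -4 + \frac{1}{4} \cdot 216 = -4 + 54 = 50$)
$243931 - a{\left(3,\frac{1}{6} \right)} 11348 = 243931 - 50 \cdot 11348 = 243931 - 567400 = -323469$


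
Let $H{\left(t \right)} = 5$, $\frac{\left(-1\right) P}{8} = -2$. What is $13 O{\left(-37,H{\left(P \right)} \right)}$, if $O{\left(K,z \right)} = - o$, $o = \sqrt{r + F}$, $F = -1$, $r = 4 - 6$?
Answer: $- 13 i \sqrt{3} \approx - 22.517 i$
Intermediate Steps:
$r = -2$ ($r = 4 - 6 = -2$)
$o = i \sqrt{3}$ ($o = \sqrt{-2 - 1} = \sqrt{-3} = i \sqrt{3} \approx 1.732 i$)
$P = 16$ ($P = \left(-8\right) \left(-2\right) = 16$)
$O{\left(K,z \right)} = - i \sqrt{3}$
$13 O{\left(-37,H{\left(P \right)} \right)} = 13 \left(- i \sqrt{3}\right) = - 13 i \sqrt{3}$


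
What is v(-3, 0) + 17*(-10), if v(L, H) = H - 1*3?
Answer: -173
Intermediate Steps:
v(L, H) = -3 + H (v(L, H) = H - 3 = -3 + H)
v(-3, 0) + 17*(-10) = (-3 + 0) + 17*(-10) = -3 - 170 = -173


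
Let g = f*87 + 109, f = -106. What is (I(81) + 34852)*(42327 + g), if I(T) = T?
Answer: 1160264662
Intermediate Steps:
g = -9113 (g = -106*87 + 109 = -9222 + 109 = -9113)
(I(81) + 34852)*(42327 + g) = (81 + 34852)*(42327 - 9113) = 34933*33214 = 1160264662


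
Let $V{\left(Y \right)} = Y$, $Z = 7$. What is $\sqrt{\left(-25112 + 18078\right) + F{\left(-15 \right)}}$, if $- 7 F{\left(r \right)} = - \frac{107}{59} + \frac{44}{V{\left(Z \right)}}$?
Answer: $\frac{i \sqrt{1199891319}}{413} \approx 83.873 i$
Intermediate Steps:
$F{\left(r \right)} = - \frac{1847}{2891}$ ($F{\left(r \right)} = - \frac{- \frac{107}{59} + \frac{44}{7}}{7} = \left(- \frac{1}{7}\right) \frac{1847}{413} = - \frac{1847}{2891}$)
$\sqrt{\left(-25112 + 18078\right) + F{\left(-15 \right)}} = \sqrt{\left(-25112 + 18078\right) - \frac{1847}{2891}} = \sqrt{-7034 - \frac{1847}{2891}} = \sqrt{- \frac{20337141}{2891}} = \frac{i \sqrt{1199891319}}{413}$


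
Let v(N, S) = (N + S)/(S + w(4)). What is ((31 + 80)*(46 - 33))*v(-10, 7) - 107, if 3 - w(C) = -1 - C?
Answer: -1978/5 ≈ -395.60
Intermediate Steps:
w(C) = 4 + C (w(C) = 3 - (-1 - C) = 3 + (1 + C) = 4 + C)
v(N, S) = (N + S)/(8 + S) (v(N, S) = (N + S)/(S + (4 + 4)) = (N + S)/(S + 8) = (N + S)/(8 + S))
((31 + 80)*(46 - 33))*v(-10, 7) - 107 = ((31 + 80)*(46 - 33))*((-10 + 7)/(8 + 7)) - 107 = (111*13)*(-3/15) - 107 = 1443*((1/15)*(-3)) - 107 = 1443*(-⅕) - 107 = -1443/5 - 107 = -1978/5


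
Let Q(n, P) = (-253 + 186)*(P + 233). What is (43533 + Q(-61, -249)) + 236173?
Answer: 280778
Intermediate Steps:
Q(n, P) = -15611 - 67*P (Q(n, P) = -67*(233 + P) = -15611 - 67*P)
(43533 + Q(-61, -249)) + 236173 = (43533 + (-15611 - 67*(-249))) + 236173 = (43533 + (-15611 + 16683)) + 236173 = (43533 + 1072) + 236173 = 44605 + 236173 = 280778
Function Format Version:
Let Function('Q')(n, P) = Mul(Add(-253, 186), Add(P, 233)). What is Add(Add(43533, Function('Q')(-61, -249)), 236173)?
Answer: 280778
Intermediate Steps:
Function('Q')(n, P) = Add(-15611, Mul(-67, P)) (Function('Q')(n, P) = Mul(-67, Add(233, P)) = Add(-15611, Mul(-67, P)))
Add(Add(43533, Function('Q')(-61, -249)), 236173) = Add(Add(43533, Add(-15611, Mul(-67, -249))), 236173) = Add(Add(43533, Add(-15611, 16683)), 236173) = Add(Add(43533, 1072), 236173) = Add(44605, 236173) = 280778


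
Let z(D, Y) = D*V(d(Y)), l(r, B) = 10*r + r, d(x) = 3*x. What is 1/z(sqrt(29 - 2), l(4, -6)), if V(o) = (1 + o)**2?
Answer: sqrt(3)/159201 ≈ 1.0880e-5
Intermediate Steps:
l(r, B) = 11*r
z(D, Y) = D*(1 + 3*Y)**2
1/z(sqrt(29 - 2), l(4, -6)) = 1/(sqrt(29 - 2)*(1 + 3*(11*4))**2) = 1/(sqrt(27)*(1 + 3*44)**2) = 1/((3*sqrt(3))*(1 + 132)**2) = 1/((3*sqrt(3))*133**2) = 1/((3*sqrt(3))*17689) = 1/(53067*sqrt(3)) = sqrt(3)/159201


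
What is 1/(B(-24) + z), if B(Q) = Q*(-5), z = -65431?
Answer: -1/65311 ≈ -1.5311e-5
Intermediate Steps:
B(Q) = -5*Q
1/(B(-24) + z) = 1/(-5*(-24) - 65431) = 1/(120 - 65431) = 1/(-65311) = -1/65311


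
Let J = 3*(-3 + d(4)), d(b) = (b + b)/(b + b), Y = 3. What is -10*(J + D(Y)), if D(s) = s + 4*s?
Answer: -90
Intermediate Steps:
d(b) = 1 (d(b) = (2*b)/((2*b)) = (2*b)*(1/(2*b)) = 1)
D(s) = 5*s
J = -6 (J = 3*(-3 + 1) = 3*(-2) = -6)
-10*(J + D(Y)) = -10*(-6 + 5*3) = -10*(-6 + 15) = -10*9 = -90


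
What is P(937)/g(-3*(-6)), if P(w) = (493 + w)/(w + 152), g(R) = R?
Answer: 65/891 ≈ 0.072952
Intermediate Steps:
P(w) = (493 + w)/(152 + w)
P(937)/g(-3*(-6)) = ((493 + 937)/(152 + 937))/((-3*(-6))) = (1430/1089)/18 = ((1/1089)*1430)*(1/18) = (130/99)*(1/18) = 65/891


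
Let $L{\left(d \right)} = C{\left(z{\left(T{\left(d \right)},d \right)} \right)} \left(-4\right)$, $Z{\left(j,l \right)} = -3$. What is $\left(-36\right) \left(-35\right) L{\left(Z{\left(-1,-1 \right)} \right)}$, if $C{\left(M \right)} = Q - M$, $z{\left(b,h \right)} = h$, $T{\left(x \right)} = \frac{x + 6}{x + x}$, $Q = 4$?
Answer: $-35280$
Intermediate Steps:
$T{\left(x \right)} = \frac{6 + x}{2 x}$
$C{\left(M \right)} = 4 - M$
$L{\left(d \right)} = -16 + 4 d$ ($L{\left(d \right)} = \left(4 - d\right) \left(-4\right) = -16 + 4 d$)
$\left(-36\right) \left(-35\right) L{\left(Z{\left(-1,-1 \right)} \right)} = \left(-36\right) \left(-35\right) \left(-16 + 4 \left(-3\right)\right) = 1260 \left(-16 - 12\right) = 1260 \left(-28\right) = -35280$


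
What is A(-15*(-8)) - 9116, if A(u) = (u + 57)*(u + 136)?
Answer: 36196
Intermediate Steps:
A(u) = (57 + u)*(136 + u)
A(-15*(-8)) - 9116 = (7752 + (-15*(-8))² + 193*(-15*(-8))) - 9116 = (7752 + 120² + 193*120) - 9116 = (7752 + 14400 + 23160) - 9116 = 45312 - 9116 = 36196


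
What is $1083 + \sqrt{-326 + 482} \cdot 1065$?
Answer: $1083 + 2130 \sqrt{39} \approx 14385.0$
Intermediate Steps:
$1083 + \sqrt{-326 + 482} \cdot 1065 = 1083 + \sqrt{156} \cdot 1065 = 1083 + 2 \sqrt{39} \cdot 1065 = 1083 + 2130 \sqrt{39}$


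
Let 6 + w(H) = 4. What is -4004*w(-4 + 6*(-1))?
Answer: 8008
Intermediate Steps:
w(H) = -2 (w(H) = -6 + 4 = -2)
-4004*w(-4 + 6*(-1)) = -4004*(-2) = 8008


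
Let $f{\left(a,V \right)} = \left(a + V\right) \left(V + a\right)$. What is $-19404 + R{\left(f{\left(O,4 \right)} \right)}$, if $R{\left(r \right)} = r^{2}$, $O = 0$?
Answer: $-19148$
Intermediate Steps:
$f{\left(a,V \right)} = \left(V + a\right)^{2}$ ($f{\left(a,V \right)} = \left(V + a\right) \left(V + a\right) = \left(V + a\right)^{2}$)
$-19404 + R{\left(f{\left(O,4 \right)} \right)} = -19404 + \left(\left(4 + 0\right)^{2}\right)^{2} = -19404 + \left(4^{2}\right)^{2} = -19404 + 16^{2} = -19404 + 256 = -19148$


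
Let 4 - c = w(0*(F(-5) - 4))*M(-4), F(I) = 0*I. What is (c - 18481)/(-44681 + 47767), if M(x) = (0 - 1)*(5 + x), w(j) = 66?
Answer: -18411/3086 ≈ -5.9660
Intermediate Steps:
F(I) = 0
M(x) = -5 - x (M(x) = -(5 + x) = -5 - x)
c = 70 (c = 4 - 66*(-5 - 1*(-4)) = 4 - 66*(-5 + 4) = 4 - 66*(-1) = 4 - 1*(-66) = 4 + 66 = 70)
(c - 18481)/(-44681 + 47767) = (70 - 18481)/(-44681 + 47767) = -18411/3086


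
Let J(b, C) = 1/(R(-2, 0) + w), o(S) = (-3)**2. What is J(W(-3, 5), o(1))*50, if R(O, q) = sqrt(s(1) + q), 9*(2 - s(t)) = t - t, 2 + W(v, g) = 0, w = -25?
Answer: -1250/623 - 50*sqrt(2)/623 ≈ -2.1199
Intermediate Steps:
W(v, g) = -2 (W(v, g) = -2 + 0 = -2)
s(t) = 2 (s(t) = 2 - (t - t)/9 = 2 - 1/9*0 = 2 + 0 = 2)
R(O, q) = sqrt(2 + q)
o(S) = 9
J(b, C) = 1/(-25 + sqrt(2)) (J(b, C) = 1/(sqrt(2 + 0) - 25) = 1/(sqrt(2) - 25) = 1/(-25 + sqrt(2)))
J(W(-3, 5), o(1))*50 = (-25/623 - sqrt(2)/623)*50 = -1250/623 - 50*sqrt(2)/623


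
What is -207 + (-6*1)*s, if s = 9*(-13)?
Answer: 495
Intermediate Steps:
s = -117
-207 + (-6*1)*s = -207 - 6*1*(-117) = -207 - 6*(-117) = -207 + 702 = 495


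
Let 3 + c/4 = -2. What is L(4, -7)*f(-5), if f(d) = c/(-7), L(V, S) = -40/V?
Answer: -200/7 ≈ -28.571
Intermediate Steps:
c = -20 (c = -12 + 4*(-2) = -12 - 8 = -20)
f(d) = 20/7 (f(d) = -20/(-7) = -20*(-⅐) = 20/7)
L(4, -7)*f(-5) = -40/4*(20/7) = -40*¼*(20/7) = -10*20/7 = -200/7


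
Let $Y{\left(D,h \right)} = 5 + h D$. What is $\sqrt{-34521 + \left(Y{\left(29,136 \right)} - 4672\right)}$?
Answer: $6 i \sqrt{979} \approx 187.73 i$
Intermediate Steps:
$Y{\left(D,h \right)} = 5 + D h$
$\sqrt{-34521 + \left(Y{\left(29,136 \right)} - 4672\right)} = \sqrt{-34521 + \left(\left(5 + 29 \cdot 136\right) - 4672\right)} = \sqrt{-34521 + \left(\left(5 + 3944\right) - 4672\right)} = \sqrt{-34521 + \left(3949 - 4672\right)} = \sqrt{-34521 - 723} = \sqrt{-35244} = 6 i \sqrt{979}$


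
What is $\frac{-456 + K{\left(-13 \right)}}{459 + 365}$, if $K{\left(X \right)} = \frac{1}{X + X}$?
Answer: $- \frac{11857}{21424} \approx -0.55344$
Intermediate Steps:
$K{\left(X \right)} = \frac{1}{2 X}$
$\frac{-456 + K{\left(-13 \right)}}{459 + 365} = \frac{-456 + \frac{1}{2 \left(-13\right)}}{459 + 365} = \frac{-456 + \frac{1}{2} \left(- \frac{1}{13}\right)}{824} = \left(-456 - \frac{1}{26}\right) \frac{1}{824} = \left(- \frac{11857}{26}\right) \frac{1}{824} = - \frac{11857}{21424}$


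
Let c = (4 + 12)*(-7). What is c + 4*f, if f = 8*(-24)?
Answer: -880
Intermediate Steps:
c = -112 (c = 16*(-7) = -112)
f = -192
c + 4*f = -112 + 4*(-192) = -112 - 768 = -880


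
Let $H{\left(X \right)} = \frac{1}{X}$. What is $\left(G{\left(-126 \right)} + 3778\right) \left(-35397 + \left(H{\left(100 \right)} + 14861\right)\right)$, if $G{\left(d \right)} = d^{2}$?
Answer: $- \frac{20180717373}{50} \approx -4.0361 \cdot 10^{8}$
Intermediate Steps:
$\left(G{\left(-126 \right)} + 3778\right) \left(-35397 + \left(H{\left(100 \right)} + 14861\right)\right) = \left(\left(-126\right)^{2} + 3778\right) \left(-35397 + \left(\frac{1}{100} + 14861\right)\right) = \left(15876 + 3778\right) \left(-35397 + \left(\frac{1}{100} + 14861\right)\right) = 19654 \left(-35397 + \frac{1486101}{100}\right) = 19654 \left(- \frac{2053599}{100}\right) = - \frac{20180717373}{50}$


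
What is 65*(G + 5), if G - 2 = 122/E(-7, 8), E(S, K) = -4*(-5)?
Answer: 1703/2 ≈ 851.50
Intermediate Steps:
E(S, K) = 20
G = 81/10 (G = 2 + 122/20 = 2 + 122*(1/20) = 2 + 61/10 = 81/10 ≈ 8.1000)
65*(G + 5) = 65*(81/10 + 5) = 65*(131/10) = 1703/2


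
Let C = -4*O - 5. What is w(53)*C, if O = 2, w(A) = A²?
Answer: -36517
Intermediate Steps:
C = -13 (C = -4*2 - 5 = -8 - 5 = -13)
w(53)*C = 53²*(-13) = 2809*(-13) = -36517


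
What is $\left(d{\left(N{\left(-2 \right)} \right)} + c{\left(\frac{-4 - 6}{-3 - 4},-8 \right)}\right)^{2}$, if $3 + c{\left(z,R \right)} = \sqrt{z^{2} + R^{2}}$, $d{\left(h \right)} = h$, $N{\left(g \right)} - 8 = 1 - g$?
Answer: $\frac{6372}{49} + \frac{32 \sqrt{809}}{7} \approx 260.07$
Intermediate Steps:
$N{\left(g \right)} = 9 - g$ ($N{\left(g \right)} = 8 - \left(-1 + g\right) = 9 - g$)
$c{\left(z,R \right)} = -3 + \sqrt{R^{2} + z^{2}}$ ($c{\left(z,R \right)} = -3 + \sqrt{z^{2} + R^{2}} = -3 + \sqrt{R^{2} + z^{2}}$)
$\left(d{\left(N{\left(-2 \right)} \right)} + c{\left(\frac{-4 - 6}{-3 - 4},-8 \right)}\right)^{2} = \left(\left(9 - -2\right) - \left(3 - \sqrt{\left(-8\right)^{2} + \left(\frac{-4 - 6}{-3 - 4}\right)^{2}}\right)\right)^{2} = \left(\left(9 + 2\right) - \left(3 - \sqrt{64 + \left(- \frac{10}{-7}\right)^{2}}\right)\right)^{2} = \left(11 - \left(3 - \sqrt{64 + \left(\left(-10\right) \left(- \frac{1}{7}\right)\right)^{2}}\right)\right)^{2} = \left(11 - \left(3 - \sqrt{64 + \left(\frac{10}{7}\right)^{2}}\right)\right)^{2} = \left(11 - \left(3 - \sqrt{64 + \frac{100}{49}}\right)\right)^{2} = \left(11 - \left(3 - \sqrt{\frac{3236}{49}}\right)\right)^{2} = \left(11 - \left(3 - \frac{2 \sqrt{809}}{7}\right)\right)^{2} = \left(8 + \frac{2 \sqrt{809}}{7}\right)^{2}$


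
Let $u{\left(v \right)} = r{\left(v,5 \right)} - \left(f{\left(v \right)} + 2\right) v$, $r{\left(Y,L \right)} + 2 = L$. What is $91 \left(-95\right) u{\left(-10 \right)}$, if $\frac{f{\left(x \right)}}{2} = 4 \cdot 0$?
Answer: $-198835$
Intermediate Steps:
$r{\left(Y,L \right)} = -2 + L$
$f{\left(x \right)} = 0$ ($f{\left(x \right)} = 2 \cdot 4 \cdot 0 = 2 \cdot 0 = 0$)
$u{\left(v \right)} = 3 - 2 v$ ($u{\left(v \right)} = \left(-2 + 5\right) - \left(0 + 2\right) v = 3 - 2 v$)
$91 \left(-95\right) u{\left(-10 \right)} = 91 \left(-95\right) \left(3 - -20\right) = - 8645 \left(3 + 20\right) = \left(-8645\right) 23 = -198835$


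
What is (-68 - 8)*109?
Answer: -8284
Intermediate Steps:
(-68 - 8)*109 = -76*109 = -8284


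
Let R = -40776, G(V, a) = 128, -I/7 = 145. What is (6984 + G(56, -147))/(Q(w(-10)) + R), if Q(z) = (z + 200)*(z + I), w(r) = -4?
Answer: -1778/60125 ≈ -0.029572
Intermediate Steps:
I = -1015 (I = -7*145 = -1015)
Q(z) = (-1015 + z)*(200 + z) (Q(z) = (z + 200)*(z - 1015) = (200 + z)*(-1015 + z) = (-1015 + z)*(200 + z))
(6984 + G(56, -147))/(Q(w(-10)) + R) = (6984 + 128)/((-203000 + (-4)² - 815*(-4)) - 40776) = 7112/((-203000 + 16 + 3260) - 40776) = 7112/(-199724 - 40776) = 7112/(-240500) = 7112*(-1/240500) = -1778/60125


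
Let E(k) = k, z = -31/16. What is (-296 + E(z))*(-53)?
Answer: 252651/16 ≈ 15791.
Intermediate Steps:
z = -31/16 (z = -31*1/16 = -31/16 ≈ -1.9375)
(-296 + E(z))*(-53) = (-296 - 31/16)*(-53) = -4767/16*(-53) = 252651/16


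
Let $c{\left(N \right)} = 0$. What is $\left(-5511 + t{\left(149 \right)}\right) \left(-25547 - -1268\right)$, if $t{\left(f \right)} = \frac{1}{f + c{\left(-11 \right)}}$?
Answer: $\frac{19936409502}{149} \approx 1.338 \cdot 10^{8}$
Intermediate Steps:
$t{\left(f \right)} = \frac{1}{f}$ ($t{\left(f \right)} = \frac{1}{f + 0} = \frac{1}{f}$)
$\left(-5511 + t{\left(149 \right)}\right) \left(-25547 - -1268\right) = \left(-5511 + \frac{1}{149}\right) \left(-25547 - -1268\right) = \left(-5511 + \frac{1}{149}\right) \left(-25547 + \left(-2260 + 3528\right)\right) = - \frac{821138 \left(-25547 + 1268\right)}{149} = \left(- \frac{821138}{149}\right) \left(-24279\right) = \frac{19936409502}{149}$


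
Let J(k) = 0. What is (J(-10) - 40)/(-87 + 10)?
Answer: 40/77 ≈ 0.51948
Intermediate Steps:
(J(-10) - 40)/(-87 + 10) = (0 - 40)/(-87 + 10) = -40/(-77) = -40*(-1/77) = 40/77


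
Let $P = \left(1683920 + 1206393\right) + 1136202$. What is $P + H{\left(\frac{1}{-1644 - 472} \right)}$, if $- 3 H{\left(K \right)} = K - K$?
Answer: $4026515$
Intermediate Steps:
$H{\left(K \right)} = 0$ ($H{\left(K \right)} = - \frac{K - K}{3} = \left(- \frac{1}{3}\right) 0 = 0$)
$P = 4026515$ ($P = 2890313 + 1136202 = 4026515$)
$P + H{\left(\frac{1}{-1644 - 472} \right)} = 4026515 + 0 = 4026515$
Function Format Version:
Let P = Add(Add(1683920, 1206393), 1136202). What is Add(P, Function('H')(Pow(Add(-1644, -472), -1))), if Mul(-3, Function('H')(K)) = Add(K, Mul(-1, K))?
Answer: 4026515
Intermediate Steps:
Function('H')(K) = 0 (Function('H')(K) = Mul(Rational(-1, 3), Add(K, Mul(-1, K))) = Mul(Rational(-1, 3), 0) = 0)
P = 4026515 (P = Add(2890313, 1136202) = 4026515)
Add(P, Function('H')(Pow(Add(-1644, -472), -1))) = Add(4026515, 0) = 4026515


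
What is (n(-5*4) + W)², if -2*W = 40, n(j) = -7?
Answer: 729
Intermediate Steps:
W = -20 (W = -½*40 = -20)
(n(-5*4) + W)² = (-7 - 20)² = (-27)² = 729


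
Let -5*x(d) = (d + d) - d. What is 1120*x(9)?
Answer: -2016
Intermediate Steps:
x(d) = -d/5 (x(d) = -((d + d) - d)/5 = -(2*d - d)/5 = -d/5)
1120*x(9) = 1120*(-⅕*9) = 1120*(-9/5) = -2016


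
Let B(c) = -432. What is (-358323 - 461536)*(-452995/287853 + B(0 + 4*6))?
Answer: 102322905045769/287853 ≈ 3.5547e+8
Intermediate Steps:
(-358323 - 461536)*(-452995/287853 + B(0 + 4*6)) = (-358323 - 461536)*(-452995/287853 - 432) = -819859*(-452995*1/287853 - 432) = -819859*(-452995/287853 - 432) = -819859*(-124805491/287853) = 102322905045769/287853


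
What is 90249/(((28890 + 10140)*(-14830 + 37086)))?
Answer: 30083/289550560 ≈ 0.00010390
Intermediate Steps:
90249/(((28890 + 10140)*(-14830 + 37086))) = 90249/((39030*22256)) = 90249/868651680 = 90249*(1/868651680) = 30083/289550560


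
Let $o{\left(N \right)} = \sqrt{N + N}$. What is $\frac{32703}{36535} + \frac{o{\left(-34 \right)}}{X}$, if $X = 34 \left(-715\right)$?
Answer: $\frac{32703}{36535} - \frac{i \sqrt{17}}{12155} \approx 0.89511 - 0.00033921 i$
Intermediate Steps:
$X = -24310$
$o{\left(N \right)} = \sqrt{2} \sqrt{N}$ ($o{\left(N \right)} = \sqrt{2 N} = \sqrt{2} \sqrt{N}$)
$\frac{32703}{36535} + \frac{o{\left(-34 \right)}}{X} = \frac{32703}{36535} + \frac{\sqrt{2} \sqrt{-34}}{-24310} = 32703 \cdot \frac{1}{36535} + \sqrt{2} i \sqrt{34} \left(- \frac{1}{24310}\right) = \frac{32703}{36535} + 2 i \sqrt{17} \left(- \frac{1}{24310}\right) = \frac{32703}{36535} - \frac{i \sqrt{17}}{12155}$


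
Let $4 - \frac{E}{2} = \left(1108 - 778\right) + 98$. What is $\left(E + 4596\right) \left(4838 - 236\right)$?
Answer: $17248296$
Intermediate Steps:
$E = -848$ ($E = 8 - 2 \left(\left(1108 - 778\right) + 98\right) = 8 - 2 \left(330 + 98\right) = 8 - 856 = -848$)
$\left(E + 4596\right) \left(4838 - 236\right) = \left(-848 + 4596\right) \left(4838 - 236\right) = 3748 \left(4838 - 236\right) = 3748 \cdot 4602 = 17248296$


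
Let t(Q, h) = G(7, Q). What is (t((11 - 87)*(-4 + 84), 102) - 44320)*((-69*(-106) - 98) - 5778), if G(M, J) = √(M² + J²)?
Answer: -63732160 + 1438*√36966449 ≈ -5.4989e+7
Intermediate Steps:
G(M, J) = √(J² + M²)
t(Q, h) = √(49 + Q²) (t(Q, h) = √(Q² + 7²) = √(Q² + 49) = √(49 + Q²))
(t((11 - 87)*(-4 + 84), 102) - 44320)*((-69*(-106) - 98) - 5778) = (√(49 + ((11 - 87)*(-4 + 84))²) - 44320)*((-69*(-106) - 98) - 5778) = (√(49 + (-76*80)²) - 44320)*((7314 - 98) - 5778) = (√(49 + (-6080)²) - 44320)*(7216 - 5778) = (√(49 + 36966400) - 44320)*1438 = (√36966449 - 44320)*1438 = (-44320 + √36966449)*1438 = -63732160 + 1438*√36966449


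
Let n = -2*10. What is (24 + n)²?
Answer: 16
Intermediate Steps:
n = -20
(24 + n)² = (24 - 20)² = 4² = 16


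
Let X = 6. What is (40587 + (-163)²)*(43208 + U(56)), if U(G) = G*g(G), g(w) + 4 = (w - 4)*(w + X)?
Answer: 15011246368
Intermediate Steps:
g(w) = -4 + (-4 + w)*(6 + w) (g(w) = -4 + (w - 4)*(w + 6) = -4 + (-4 + w)*(6 + w))
U(G) = G*(-28 + G² + 2*G)
(40587 + (-163)²)*(43208 + U(56)) = (40587 + (-163)²)*(43208 + 56*(-28 + 56² + 2*56)) = (40587 + 26569)*(43208 + 56*(-28 + 3136 + 112)) = 67156*(43208 + 56*3220) = 67156*(43208 + 180320) = 67156*223528 = 15011246368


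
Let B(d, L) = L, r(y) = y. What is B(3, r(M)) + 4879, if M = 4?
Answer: 4883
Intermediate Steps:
B(3, r(M)) + 4879 = 4 + 4879 = 4883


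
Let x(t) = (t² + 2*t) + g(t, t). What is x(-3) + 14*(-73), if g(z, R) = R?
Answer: -1022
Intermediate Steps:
x(t) = t² + 3*t (x(t) = (t² + 2*t) + t = t² + 3*t)
x(-3) + 14*(-73) = -3*(3 - 3) + 14*(-73) = -3*0 - 1022 = 0 - 1022 = -1022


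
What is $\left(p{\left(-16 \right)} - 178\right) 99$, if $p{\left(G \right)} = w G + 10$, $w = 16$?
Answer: $-41976$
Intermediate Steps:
$p{\left(G \right)} = 10 + 16 G$ ($p{\left(G \right)} = 16 G + 10 = 10 + 16 G$)
$\left(p{\left(-16 \right)} - 178\right) 99 = \left(\left(10 + 16 \left(-16\right)\right) - 178\right) 99 = \left(\left(10 - 256\right) - 178\right) 99 = \left(-246 - 178\right) 99 = \left(-424\right) 99 = -41976$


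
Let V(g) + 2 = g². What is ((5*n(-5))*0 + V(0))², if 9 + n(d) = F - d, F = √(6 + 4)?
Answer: 4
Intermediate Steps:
F = √10 ≈ 3.1623
n(d) = -9 + √10 - d (n(d) = -9 + (√10 - d) = -9 + √10 - d)
V(g) = -2 + g²
((5*n(-5))*0 + V(0))² = ((5*(-9 + √10 - 1*(-5)))*0 + (-2 + 0²))² = ((5*(-9 + √10 + 5))*0 + (-2 + 0))² = ((5*(-4 + √10))*0 - 2)² = ((-20 + 5*√10)*0 - 2)² = (0 - 2)² = (-2)² = 4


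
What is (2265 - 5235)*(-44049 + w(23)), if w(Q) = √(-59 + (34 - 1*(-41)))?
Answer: 130813650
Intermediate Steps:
w(Q) = 4 (w(Q) = √(-59 + (34 + 41)) = √(-59 + 75) = √16 = 4)
(2265 - 5235)*(-44049 + w(23)) = (2265 - 5235)*(-44049 + 4) = -2970*(-44045) = 130813650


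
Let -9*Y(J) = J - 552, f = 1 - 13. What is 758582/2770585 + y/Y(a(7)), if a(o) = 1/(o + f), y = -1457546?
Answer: -181719384353548/7649585185 ≈ -23755.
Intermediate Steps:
f = -12
a(o) = 1/(-12 + o) (a(o) = 1/(o - 12) = 1/(-12 + o))
Y(J) = 184/3 - J/9 (Y(J) = -(J - 552)/9 = -(-552 + J)/9 = 184/3 - J/9)
758582/2770585 + y/Y(a(7)) = 758582/2770585 - 1457546/(184/3 - 1/(9*(-12 + 7))) = 758582*(1/2770585) - 1457546/(184/3 - ⅑/(-5)) = 758582/2770585 - 1457546/(184/3 - ⅑*(-⅕)) = 758582/2770585 - 1457546/(184/3 + 1/45) = 758582/2770585 - 1457546/2761/45 = 758582/2770585 - 1457546*45/2761 = 758582/2770585 - 65589570/2761 = -181719384353548/7649585185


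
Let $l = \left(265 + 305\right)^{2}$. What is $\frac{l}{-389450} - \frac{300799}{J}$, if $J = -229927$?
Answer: $\frac{848857765}{1790901403} \approx 0.47398$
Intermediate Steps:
$l = 324900$ ($l = 570^{2} = 324900$)
$\frac{l}{-389450} - \frac{300799}{J} = \frac{324900}{-389450} - \frac{300799}{-229927} = 324900 \left(- \frac{1}{389450}\right) - - \frac{300799}{229927} = - \frac{6498}{7789} + \frac{300799}{229927} = \frac{848857765}{1790901403}$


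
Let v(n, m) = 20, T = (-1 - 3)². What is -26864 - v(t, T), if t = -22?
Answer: -26884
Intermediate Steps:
T = 16 (T = (-4)² = 16)
-26864 - v(t, T) = -26864 - 1*20 = -26864 - 20 = -26884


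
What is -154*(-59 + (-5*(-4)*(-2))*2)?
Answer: 21406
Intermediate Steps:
-154*(-59 + (-5*(-4)*(-2))*2) = -154*(-59 + (20*(-2))*2) = -154*(-59 - 40*2) = -154*(-59 - 80) = -154*(-139) = 21406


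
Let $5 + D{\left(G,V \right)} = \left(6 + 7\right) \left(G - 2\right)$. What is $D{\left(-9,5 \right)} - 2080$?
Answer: $-2228$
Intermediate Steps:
$D{\left(G,V \right)} = -31 + 13 G$ ($D{\left(G,V \right)} = -5 + \left(6 + 7\right) \left(G - 2\right) = -5 + 13 \left(-2 + G\right) = -5 + \left(-26 + 13 G\right) = -31 + 13 G$)
$D{\left(-9,5 \right)} - 2080 = \left(-31 + 13 \left(-9\right)\right) - 2080 = \left(-31 - 117\right) - 2080 = -148 - 2080 = -2228$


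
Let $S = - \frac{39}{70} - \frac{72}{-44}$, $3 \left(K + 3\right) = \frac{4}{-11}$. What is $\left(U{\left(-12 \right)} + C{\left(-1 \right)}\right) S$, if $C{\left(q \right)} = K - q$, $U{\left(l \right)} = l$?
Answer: $- \frac{64541}{4235} \approx -15.24$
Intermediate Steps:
$K = - \frac{103}{33}$ ($K = -3 + \frac{4 \frac{1}{-11}}{3} = -3 + \frac{4 \left(- \frac{1}{11}\right)}{3} = -3 + \frac{1}{3} \left(- \frac{4}{11}\right) = -3 - \frac{4}{33} = - \frac{103}{33} \approx -3.1212$)
$S = \frac{831}{770}$ ($S = \left(-39\right) \frac{1}{70} - - \frac{18}{11} = - \frac{39}{70} + \frac{18}{11} = \frac{831}{770} \approx 1.0792$)
$C{\left(q \right)} = - \frac{103}{33} - q$
$\left(U{\left(-12 \right)} + C{\left(-1 \right)}\right) S = \left(-12 - \frac{70}{33}\right) \frac{831}{770} = \left(- \frac{466}{33}\right) \frac{831}{770} = - \frac{64541}{4235}$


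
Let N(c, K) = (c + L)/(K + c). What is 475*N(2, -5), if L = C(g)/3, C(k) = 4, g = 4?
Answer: -4750/9 ≈ -527.78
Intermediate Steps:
L = 4/3 ≈ 1.3333
N(c, K) = (4/3 + c)/(K + c) (N(c, K) = (c + 4/3)/(K + c) = (4/3 + c)/(K + c))
475*N(2, -5) = 475*((4/3 + 2)/(-5 + 2)) = 475*((10/3)/(-3)) = 475*(-1/3*10/3) = 475*(-10/9) = -4750/9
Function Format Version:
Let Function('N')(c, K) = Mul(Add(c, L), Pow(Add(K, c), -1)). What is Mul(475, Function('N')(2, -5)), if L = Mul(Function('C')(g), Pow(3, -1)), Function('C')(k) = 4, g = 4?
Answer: Rational(-4750, 9) ≈ -527.78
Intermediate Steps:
L = Rational(4, 3) (L = Mul(4, Pow(3, -1)) = Mul(4, Rational(1, 3)) = Rational(4, 3) ≈ 1.3333)
Function('N')(c, K) = Mul(Pow(Add(K, c), -1), Add(Rational(4, 3), c)) (Function('N')(c, K) = Mul(Add(c, Rational(4, 3)), Pow(Add(K, c), -1)) = Mul(Add(Rational(4, 3), c), Pow(Add(K, c), -1)) = Mul(Pow(Add(K, c), -1), Add(Rational(4, 3), c)))
Mul(475, Function('N')(2, -5)) = Mul(475, Mul(Pow(Add(-5, 2), -1), Add(Rational(4, 3), 2))) = Mul(475, Mul(Pow(-3, -1), Rational(10, 3))) = Mul(475, Mul(Rational(-1, 3), Rational(10, 3))) = Mul(475, Rational(-10, 9)) = Rational(-4750, 9)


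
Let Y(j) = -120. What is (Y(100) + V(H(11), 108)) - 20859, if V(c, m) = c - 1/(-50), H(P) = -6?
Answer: -1049249/50 ≈ -20985.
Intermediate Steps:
V(c, m) = 1/50 + c (V(c, m) = c - (-1)/50 = c - 1*(-1/50) = c + 1/50 = 1/50 + c)
(Y(100) + V(H(11), 108)) - 20859 = (-120 + (1/50 - 6)) - 20859 = (-120 - 299/50) - 20859 = -6299/50 - 20859 = -1049249/50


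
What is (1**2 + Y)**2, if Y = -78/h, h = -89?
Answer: 27889/7921 ≈ 3.5209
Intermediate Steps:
Y = 78/89 (Y = -78/(-89) = -78*(-1/89) = 78/89 ≈ 0.87640)
(1**2 + Y)**2 = (1**2 + 78/89)**2 = (1 + 78/89)**2 = (167/89)**2 = 27889/7921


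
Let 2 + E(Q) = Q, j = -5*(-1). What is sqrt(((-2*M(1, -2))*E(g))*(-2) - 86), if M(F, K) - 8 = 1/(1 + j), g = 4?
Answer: I*sqrt(186)/3 ≈ 4.5461*I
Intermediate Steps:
j = 5
E(Q) = -2 + Q
M(F, K) = 49/6 (M(F, K) = 8 + 1/(1 + 5) = 8 + 1/6 = 49/6)
sqrt(((-2*M(1, -2))*E(g))*(-2) - 86) = sqrt(((-2*49/6)*(-2 + 4))*(-2) - 86) = sqrt(-49/3*2*(-2) - 86) = sqrt(-98/3*(-2) - 86) = sqrt(196/3 - 86) = sqrt(-62/3) = I*sqrt(186)/3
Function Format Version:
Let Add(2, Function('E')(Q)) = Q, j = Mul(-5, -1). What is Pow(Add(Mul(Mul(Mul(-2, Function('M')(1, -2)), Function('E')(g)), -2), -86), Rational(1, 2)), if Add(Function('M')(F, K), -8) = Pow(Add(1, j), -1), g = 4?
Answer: Mul(Rational(1, 3), I, Pow(186, Rational(1, 2))) ≈ Mul(4.5461, I)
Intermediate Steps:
j = 5
Function('E')(Q) = Add(-2, Q)
Function('M')(F, K) = Rational(49, 6) (Function('M')(F, K) = Add(8, Pow(Add(1, 5), -1)) = Add(8, Pow(6, -1)) = Add(8, Rational(1, 6)) = Rational(49, 6))
Pow(Add(Mul(Mul(Mul(-2, Function('M')(1, -2)), Function('E')(g)), -2), -86), Rational(1, 2)) = Pow(Add(Mul(Mul(Mul(-2, Rational(49, 6)), Add(-2, 4)), -2), -86), Rational(1, 2)) = Pow(Add(Mul(Mul(Rational(-49, 3), 2), -2), -86), Rational(1, 2)) = Pow(Add(Mul(Rational(-98, 3), -2), -86), Rational(1, 2)) = Pow(Add(Rational(196, 3), -86), Rational(1, 2)) = Pow(Rational(-62, 3), Rational(1, 2)) = Mul(Rational(1, 3), I, Pow(186, Rational(1, 2)))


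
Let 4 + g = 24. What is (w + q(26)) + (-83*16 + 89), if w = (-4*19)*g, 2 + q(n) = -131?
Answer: -2892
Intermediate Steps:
g = 20 (g = -4 + 24 = 20)
q(n) = -133 (q(n) = -2 - 131 = -133)
w = -1520 (w = -4*19*20 = -76*20 = -1520)
(w + q(26)) + (-83*16 + 89) = (-1520 - 133) + (-83*16 + 89) = -1653 + (-1328 + 89) = -1653 - 1239 = -2892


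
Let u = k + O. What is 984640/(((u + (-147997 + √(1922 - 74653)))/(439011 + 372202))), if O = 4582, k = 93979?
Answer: -39487141854667520/2443990827 - 798752768320*I*√72731/2443990827 ≈ -1.6157e+7 - 88140.0*I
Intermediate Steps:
u = 98561 (u = 93979 + 4582 = 98561)
984640/(((u + (-147997 + √(1922 - 74653)))/(439011 + 372202))) = 984640/(((98561 + (-147997 + √(1922 - 74653)))/(439011 + 372202))) = 984640/(((98561 + (-147997 + √(-72731)))/811213)) = 984640/(((98561 + (-147997 + I*√72731))*(1/811213))) = 984640/(((-49436 + I*√72731)*(1/811213))) = 984640/(-49436/811213 + I*√72731/811213)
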